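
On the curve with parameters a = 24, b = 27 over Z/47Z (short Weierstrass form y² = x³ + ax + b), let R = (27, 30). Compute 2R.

(20, 0)

tangent at (27, 30): λ = (3·27² + 24)/(2·30) ≡ 2/13. 13⁻¹ ≡ 29 (mod 47), so λ ≡ 2·29 ≡ 11.
  x = λ² - 27 - 27 = 121 - 54 ≡ 20; y = λ·(27 - 20) - 30 ≡ 0. → (20, 0)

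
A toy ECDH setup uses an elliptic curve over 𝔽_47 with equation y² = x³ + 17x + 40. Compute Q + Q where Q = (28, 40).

(42, 26)

tangent at (28, 40): λ = (3·28² + 17)/(2·40) ≡ 19/33. 33⁻¹ ≡ 10 (mod 47) since 33·10 = 330 ≡ 1, so λ ≡ 19·10 ≡ 2.
  x = λ² - 28 - 28 = 4 - 56 ≡ 42; y = λ·(28 - 42) - 40 ≡ 26. → (42, 26)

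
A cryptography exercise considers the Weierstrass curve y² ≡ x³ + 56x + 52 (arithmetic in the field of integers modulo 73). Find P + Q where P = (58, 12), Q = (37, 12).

(51, 61)

(58, 12) + (37, 12). λ = (12 - 12)/(37 - 58) ≡ 0/52 mod 73. 52⁻¹ ≡ 66 (mod 73) since 52·66 = 3432 ≡ 1, so λ ≡ 0.
  x = λ² - 58 - 37 = 0 - 95 ≡ 51; y = λ·(58 - 51) - 12 ≡ 61. → (51, 61)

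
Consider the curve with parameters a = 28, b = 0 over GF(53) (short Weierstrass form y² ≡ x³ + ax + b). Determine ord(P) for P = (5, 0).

2

2P: (5, 0) + (5, 0): same x and y₁ ≡ -y₂, so the sum is O.
2P = O, so the order is 2.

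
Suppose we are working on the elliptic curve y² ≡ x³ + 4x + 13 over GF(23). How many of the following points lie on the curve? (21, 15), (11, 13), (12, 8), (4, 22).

(21, 15): 15² ≡ 18, rhs ≡ 20 → off.
(11, 13): 13² ≡ 8, rhs ≡ 8 → on.
(12, 8): 8² ≡ 18, rhs ≡ 18 → on.
(4, 22): 22² ≡ 1, rhs ≡ 1 → on.

3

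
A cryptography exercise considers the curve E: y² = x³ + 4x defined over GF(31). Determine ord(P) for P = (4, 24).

2P: tangent at (4, 24): λ = (3·4² + 4)/(2·24) ≡ 21/17. 17⁻¹ ≡ 11 (mod 31), so λ ≡ 21·11 ≡ 14.
  x = λ² - 4 - 4 = 196 - 8 ≡ 2; y = λ·(4 - 2) - 24 ≡ 4. → (2, 4)
3P: (2, 4) + (4, 24). λ = (24 - 4)/(4 - 2) ≡ 20/2 mod 31. 2⁻¹ ≡ 16 (mod 31) since 2·16 = 32 ≡ 1, so λ ≡ 10.
  x = λ² - 2 - 4 = 100 - 6 ≡ 1; y = λ·(2 - 1) - 4 ≡ 6. → (1, 6)
4P: (1, 6) + (4, 24). λ = (24 - 6)/(4 - 1) ≡ 18/3 mod 31. 3⁻¹ ≡ 21 (mod 31) since 3·21 = 63 ≡ 1, so λ ≡ 6.
  x = λ² - 1 - 4 = 36 - 5 ≡ 0; y = λ·(1 - 0) - 6 ≡ 0. → (0, 0)
5P: (0, 0) + (4, 24). λ = (24 - 0)/(4 - 0) ≡ 24/4 mod 31. 4⁻¹ ≡ 8 (mod 31), so λ ≡ 6.
  x = λ² - 0 - 4 = 36 - 4 ≡ 1; y = λ·(0 - 1) - 0 ≡ 25. → (1, 25)
6P: (1, 25) + (4, 24). λ = (24 - 25)/(4 - 1) ≡ 30/3 mod 31. 3⁻¹ ≡ 21 (mod 31), so λ ≡ 10.
  x = λ² - 1 - 4 = 100 - 5 ≡ 2; y = λ·(1 - 2) - 25 ≡ 27. → (2, 27)
7P: (2, 27) + (4, 24). λ = (24 - 27)/(4 - 2) ≡ 28/2 mod 31. 2⁻¹ ≡ 16 (mod 31) since 2·16 = 32 ≡ 1, so λ ≡ 14.
  x = λ² - 2 - 4 = 196 - 6 ≡ 4; y = λ·(2 - 4) - 27 ≡ 7. → (4, 7)
8P: (4, 7) + (4, 24): same x and y₁ ≡ -y₂, so the sum is O.
8P = O, so the order is 8.

8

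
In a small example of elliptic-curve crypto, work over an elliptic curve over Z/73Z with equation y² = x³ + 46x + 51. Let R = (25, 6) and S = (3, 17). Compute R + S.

(27, 68)

(25, 6) + (3, 17). λ = (17 - 6)/(3 - 25) ≡ 11/51 mod 73. 51⁻¹ ≡ 63 (mod 73), so λ ≡ 36.
  x = λ² - 25 - 3 = 1296 - 28 ≡ 27; y = λ·(25 - 27) - 6 ≡ 68. → (27, 68)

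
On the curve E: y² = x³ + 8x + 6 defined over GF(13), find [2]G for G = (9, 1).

(12, 6)

tangent at (9, 1): λ = (3·9² + 8)/(2·1) ≡ 4/2. 2⁻¹ ≡ 7 (mod 13) since 2·7 = 14 ≡ 1, so λ ≡ 4·7 ≡ 2.
  x = λ² - 9 - 9 = 4 - 18 ≡ 12; y = λ·(9 - 12) - 1 ≡ 6. → (12, 6)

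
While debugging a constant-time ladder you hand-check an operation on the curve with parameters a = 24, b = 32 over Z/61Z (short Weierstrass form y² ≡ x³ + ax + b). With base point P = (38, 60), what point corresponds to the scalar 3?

(34, 40)

Repeated addition: build up to 3P.
2P: tangent at (38, 60): λ = (3·38² + 24)/(2·60) ≡ 25/59. 59⁻¹ ≡ 30 (mod 61) since 59·30 = 1770 ≡ 1, so λ ≡ 25·30 ≡ 18.
  x = λ² - 38 - 38 = 324 - 76 ≡ 4; y = λ·(38 - 4) - 60 ≡ 3. → (4, 3)
3P: (4, 3) + (38, 60). λ = (60 - 3)/(38 - 4) ≡ 57/34 mod 61. 34⁻¹ ≡ 9 (mod 61), so λ ≡ 25.
  x = λ² - 4 - 38 = 625 - 42 ≡ 34; y = λ·(4 - 34) - 3 ≡ 40. → (34, 40)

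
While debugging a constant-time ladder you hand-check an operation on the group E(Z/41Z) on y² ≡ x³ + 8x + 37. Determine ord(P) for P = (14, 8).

2P: tangent at (14, 8): λ = (3·14² + 8)/(2·8) ≡ 22/16. 16⁻¹ ≡ 18 (mod 41), so λ ≡ 22·18 ≡ 27.
  x = λ² - 14 - 14 = 729 - 28 ≡ 4; y = λ·(14 - 4) - 8 ≡ 16. → (4, 16)
3P: (4, 16) + (14, 8). λ = (8 - 16)/(14 - 4) ≡ 33/10 mod 41. 10⁻¹ ≡ 37 (mod 41), so λ ≡ 32.
  x = λ² - 4 - 14 = 1024 - 18 ≡ 22; y = λ·(4 - 22) - 16 ≡ 23. → (22, 23)
4P: (22, 23) + (14, 8). λ = (8 - 23)/(14 - 22) ≡ 26/33 mod 41. 33⁻¹ ≡ 5 (mod 41), so λ ≡ 7.
  x = λ² - 22 - 14 = 49 - 36 ≡ 13; y = λ·(22 - 13) - 23 ≡ 40. → (13, 40)
5P: (13, 40) + (14, 8). λ = (8 - 40)/(14 - 13) ≡ 9/1 mod 41. 1⁻¹ ≡ 1 (mod 41), so λ ≡ 9.
  x = λ² - 13 - 14 = 81 - 27 ≡ 13; y = λ·(13 - 13) - 40 ≡ 1. → (13, 1)
6P: (13, 1) + (14, 8). λ = (8 - 1)/(14 - 13) ≡ 7/1 mod 41. 1⁻¹ ≡ 1 (mod 41) since 1·1 = 1 ≡ 1, so λ ≡ 7.
  x = λ² - 13 - 14 = 49 - 27 ≡ 22; y = λ·(13 - 22) - 1 ≡ 18. → (22, 18)
7P: (22, 18) + (14, 8). λ = (8 - 18)/(14 - 22) ≡ 31/33 mod 41. 33⁻¹ ≡ 5 (mod 41) since 33·5 = 165 ≡ 1, so λ ≡ 32.
  x = λ² - 22 - 14 = 1024 - 36 ≡ 4; y = λ·(22 - 4) - 18 ≡ 25. → (4, 25)
8P: (4, 25) + (14, 8). λ = (8 - 25)/(14 - 4) ≡ 24/10 mod 41. 10⁻¹ ≡ 37 (mod 41), so λ ≡ 27.
  x = λ² - 4 - 14 = 729 - 18 ≡ 14; y = λ·(4 - 14) - 25 ≡ 33. → (14, 33)
9P: (14, 33) + (14, 8): same x and y₁ ≡ -y₂, so the sum is the point at infinity.
9P = the point at infinity, so the order is 9.

9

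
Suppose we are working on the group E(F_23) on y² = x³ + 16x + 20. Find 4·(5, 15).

Write Q = (5, 15).
Repeated addition: build up to 4Q.
2Q: tangent at (5, 15): λ = (3·5² + 16)/(2·15) ≡ 22/7. 7⁻¹ ≡ 10 (mod 23), so λ ≡ 22·10 ≡ 13.
  x = λ² - 5 - 5 = 169 - 10 ≡ 21; y = λ·(5 - 21) - 15 ≡ 7. → (21, 7)
3Q: (21, 7) + (5, 15). λ = (15 - 7)/(5 - 21) ≡ 8/7 mod 23. 7⁻¹ ≡ 10 (mod 23), so λ ≡ 11.
  x = λ² - 21 - 5 = 121 - 26 ≡ 3; y = λ·(21 - 3) - 7 ≡ 7. → (3, 7)
4Q: (3, 7) + (5, 15). λ = (15 - 7)/(5 - 3) ≡ 8/2 mod 23. 2⁻¹ ≡ 12 (mod 23) since 2·12 = 24 ≡ 1, so λ ≡ 4.
  x = λ² - 3 - 5 = 16 - 8 ≡ 8; y = λ·(3 - 8) - 7 ≡ 19. → (8, 19)

(8, 19)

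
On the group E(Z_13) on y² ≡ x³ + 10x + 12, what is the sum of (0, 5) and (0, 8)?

O

The two points share x = 0 and their y-coordinates satisfy 5 + 8 ≡ 0 (mod 13), so they are inverses. Their sum is the point at infinity.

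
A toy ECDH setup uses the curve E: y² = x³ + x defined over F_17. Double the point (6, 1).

(13, 0)

tangent at (6, 1): λ = (3·6² + 1)/(2·1) ≡ 7/2. 2⁻¹ ≡ 9 (mod 17), so λ ≡ 7·9 ≡ 12.
  x = λ² - 6 - 6 = 144 - 12 ≡ 13; y = λ·(6 - 13) - 1 ≡ 0. → (13, 0)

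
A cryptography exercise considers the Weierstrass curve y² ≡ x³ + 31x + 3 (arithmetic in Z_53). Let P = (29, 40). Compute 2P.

tangent at (29, 40): λ = (3·29² + 31)/(2·40) ≡ 10/27. 27⁻¹ ≡ 2 (mod 53), so λ ≡ 10·2 ≡ 20.
  x = λ² - 29 - 29 = 400 - 58 ≡ 24; y = λ·(29 - 24) - 40 ≡ 7. → (24, 7)

(24, 7)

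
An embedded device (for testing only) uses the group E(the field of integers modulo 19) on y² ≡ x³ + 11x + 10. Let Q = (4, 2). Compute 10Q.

(6, 11)

Double-and-add on 10 = (1010)₂. Start with Q = (4, 2) for the leading 1-bit.
double: tangent at (4, 2): λ = (3·4² + 11)/(2·2) ≡ 2/4. 4⁻¹ ≡ 5 (mod 19), so λ ≡ 2·5 ≡ 10.
  x = λ² - 4 - 4 = 100 - 8 ≡ 16; y = λ·(4 - 16) - 2 ≡ 11. → (16, 11)
double: tangent at (16, 11): λ = (3·16² + 11)/(2·11) ≡ 0/3. 3⁻¹ ≡ 13 (mod 19), so λ ≡ 0·13 ≡ 0.
  x = λ² - 16 - 16 = 0 - 32 ≡ 6; y = λ·(16 - 6) - 11 ≡ 8. → (6, 8)
add Q: (6, 8) + (4, 2). λ = (2 - 8)/(4 - 6) ≡ 13/17 mod 19. 17⁻¹ ≡ 9 (mod 19) since 17·9 = 153 ≡ 1, so λ ≡ 3.
  x = λ² - 6 - 4 = 9 - 10 ≡ 18; y = λ·(6 - 18) - 8 ≡ 13. → (18, 13)
double: tangent at (18, 13): λ = (3·18² + 11)/(2·13) ≡ 14/7. 7⁻¹ ≡ 11 (mod 19), so λ ≡ 14·11 ≡ 2.
  x = λ² - 18 - 18 = 4 - 36 ≡ 6; y = λ·(18 - 6) - 13 ≡ 11. → (6, 11)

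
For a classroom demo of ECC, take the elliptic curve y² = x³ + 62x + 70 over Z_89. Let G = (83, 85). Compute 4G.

(52, 16)

Double-and-add on 4 = (100)₂. Start with G = (83, 85) for the leading 1-bit.
double: tangent at (83, 85): λ = (3·83² + 62)/(2·85) ≡ 81/81. 81⁻¹ ≡ 11 (mod 89) since 81·11 = 891 ≡ 1, so λ ≡ 81·11 ≡ 1.
  x = λ² - 83 - 83 = 1 - 166 ≡ 13; y = λ·(83 - 13) - 85 ≡ 74. → (13, 74)
double: tangent at (13, 74): λ = (3·13² + 62)/(2·74) ≡ 35/59. 59⁻¹ ≡ 86 (mod 89) since 59·86 = 5074 ≡ 1, so λ ≡ 35·86 ≡ 73.
  x = λ² - 13 - 13 = 5329 - 26 ≡ 52; y = λ·(13 - 52) - 74 ≡ 16. → (52, 16)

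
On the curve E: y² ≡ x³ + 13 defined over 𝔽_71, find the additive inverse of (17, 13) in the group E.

(17, 58)

-(17, 13) = (17, -13 mod 71) = (17, 58).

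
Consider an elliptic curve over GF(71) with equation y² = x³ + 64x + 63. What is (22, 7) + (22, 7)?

(32, 36)

tangent at (22, 7): λ = (3·22² + 64)/(2·7) ≡ 25/14. 14⁻¹ ≡ 66 (mod 71) since 14·66 = 924 ≡ 1, so λ ≡ 25·66 ≡ 17.
  x = λ² - 22 - 22 = 289 - 44 ≡ 32; y = λ·(22 - 32) - 7 ≡ 36. → (32, 36)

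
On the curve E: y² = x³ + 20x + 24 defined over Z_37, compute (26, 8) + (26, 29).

The two points share x = 26 and their y-coordinates satisfy 8 + 29 ≡ 0 (mod 37), so they are inverses. Their sum is ∞.

O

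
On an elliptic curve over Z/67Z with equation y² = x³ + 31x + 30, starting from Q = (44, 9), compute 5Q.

Repeated addition: build up to 5Q.
2Q: tangent at (44, 9): λ = (3·44² + 31)/(2·9) ≡ 10/18. 18⁻¹ ≡ 41 (mod 67), so λ ≡ 10·41 ≡ 8.
  x = λ² - 44 - 44 = 64 - 88 ≡ 43; y = λ·(44 - 43) - 9 ≡ 66. → (43, 66)
3Q: (43, 66) + (44, 9). λ = (9 - 66)/(44 - 43) ≡ 10/1 mod 67. 1⁻¹ ≡ 1 (mod 67), so λ ≡ 10.
  x = λ² - 43 - 44 = 100 - 87 ≡ 13; y = λ·(43 - 13) - 66 ≡ 33. → (13, 33)
4Q: (13, 33) + (44, 9). λ = (9 - 33)/(44 - 13) ≡ 43/31 mod 67. 31⁻¹ ≡ 13 (mod 67), so λ ≡ 23.
  x = λ² - 13 - 44 = 529 - 57 ≡ 3; y = λ·(13 - 3) - 33 ≡ 63. → (3, 63)
5Q: (3, 63) + (44, 9). λ = (9 - 63)/(44 - 3) ≡ 13/41 mod 67. 41⁻¹ ≡ 18 (mod 67), so λ ≡ 33.
  x = λ² - 3 - 44 = 1089 - 47 ≡ 37; y = λ·(3 - 37) - 63 ≡ 21. → (37, 21)

(37, 21)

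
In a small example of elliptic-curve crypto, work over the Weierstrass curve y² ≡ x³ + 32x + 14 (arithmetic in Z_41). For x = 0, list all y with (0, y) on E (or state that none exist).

x³ + 32x + 14 = 14 ≡ 14 (mod 41).
14 is a non-residue mod 41; no y exists.

none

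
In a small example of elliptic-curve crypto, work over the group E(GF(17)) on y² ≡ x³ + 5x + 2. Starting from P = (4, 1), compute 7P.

(15, 1)

Repeated addition: build up to 7P.
2P: tangent at (4, 1): λ = (3·4² + 5)/(2·1) ≡ 2/2. 2⁻¹ ≡ 9 (mod 17) since 2·9 = 18 ≡ 1, so λ ≡ 2·9 ≡ 1.
  x = λ² - 4 - 4 = 1 - 8 ≡ 10; y = λ·(4 - 10) - 1 ≡ 10. → (10, 10)
3P: (10, 10) + (4, 1). λ = (1 - 10)/(4 - 10) ≡ 8/11 mod 17. 11⁻¹ ≡ 14 (mod 17), so λ ≡ 10.
  x = λ² - 10 - 4 = 100 - 14 ≡ 1; y = λ·(10 - 1) - 10 ≡ 12. → (1, 12)
4P: (1, 12) + (4, 1). λ = (1 - 12)/(4 - 1) ≡ 6/3 mod 17. 3⁻¹ ≡ 6 (mod 17), so λ ≡ 2.
  x = λ² - 1 - 4 = 4 - 5 ≡ 16; y = λ·(1 - 16) - 12 ≡ 9. → (16, 9)
5P: (16, 9) + (4, 1). λ = (1 - 9)/(4 - 16) ≡ 9/5 mod 17. 5⁻¹ ≡ 7 (mod 17), so λ ≡ 12.
  x = λ² - 16 - 4 = 144 - 20 ≡ 5; y = λ·(16 - 5) - 9 ≡ 4. → (5, 4)
6P: (5, 4) + (4, 1). λ = (1 - 4)/(4 - 5) ≡ 14/16 mod 17. 16⁻¹ ≡ 16 (mod 17) since 16·16 = 256 ≡ 1, so λ ≡ 3.
  x = λ² - 5 - 4 = 9 - 9 ≡ 0; y = λ·(5 - 0) - 4 ≡ 11. → (0, 11)
7P: (0, 11) + (4, 1). λ = (1 - 11)/(4 - 0) ≡ 7/4 mod 17. 4⁻¹ ≡ 13 (mod 17), so λ ≡ 6.
  x = λ² - 0 - 4 = 36 - 4 ≡ 15; y = λ·(0 - 15) - 11 ≡ 1. → (15, 1)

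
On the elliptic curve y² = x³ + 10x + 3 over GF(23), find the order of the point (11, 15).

2P: tangent at (11, 15): λ = (3·11² + 10)/(2·15) ≡ 5/7. 7⁻¹ ≡ 10 (mod 23), so λ ≡ 5·10 ≡ 4.
  x = λ² - 11 - 11 = 16 - 22 ≡ 17; y = λ·(11 - 17) - 15 ≡ 7. → (17, 7)
3P: (17, 7) + (11, 15). λ = (15 - 7)/(11 - 17) ≡ 8/17 mod 23. 17⁻¹ ≡ 19 (mod 23) since 17·19 = 323 ≡ 1, so λ ≡ 14.
  x = λ² - 17 - 11 = 196 - 28 ≡ 7; y = λ·(17 - 7) - 7 ≡ 18. → (7, 18)
4P: (7, 18) + (11, 15). λ = (15 - 18)/(11 - 7) ≡ 20/4 mod 23. 4⁻¹ ≡ 6 (mod 23) since 4·6 = 24 ≡ 1, so λ ≡ 5.
  x = λ² - 7 - 11 = 25 - 18 ≡ 7; y = λ·(7 - 7) - 18 ≡ 5. → (7, 5)
5P: (7, 5) + (11, 15). λ = (15 - 5)/(11 - 7) ≡ 10/4 mod 23. 4⁻¹ ≡ 6 (mod 23) since 4·6 = 24 ≡ 1, so λ ≡ 14.
  x = λ² - 7 - 11 = 196 - 18 ≡ 17; y = λ·(7 - 17) - 5 ≡ 16. → (17, 16)
6P: (17, 16) + (11, 15). λ = (15 - 16)/(11 - 17) ≡ 22/17 mod 23. 17⁻¹ ≡ 19 (mod 23) since 17·19 = 323 ≡ 1, so λ ≡ 4.
  x = λ² - 17 - 11 = 16 - 28 ≡ 11; y = λ·(17 - 11) - 16 ≡ 8. → (11, 8)
7P: (11, 8) + (11, 15): same x and y₁ ≡ -y₂, so the sum is ∞.
7P = ∞, so the order is 7.

7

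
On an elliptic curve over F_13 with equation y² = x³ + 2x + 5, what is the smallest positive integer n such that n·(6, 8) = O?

12

2P: tangent at (6, 8): λ = (3·6² + 2)/(2·8) ≡ 6/3. 3⁻¹ ≡ 9 (mod 13), so λ ≡ 6·9 ≡ 2.
  x = λ² - 6 - 6 = 4 - 12 ≡ 5; y = λ·(6 - 5) - 8 ≡ 7. → (5, 7)
3P: (5, 7) + (6, 8). λ = (8 - 7)/(6 - 5) ≡ 1/1 mod 13. 1⁻¹ ≡ 1 (mod 13) since 1·1 = 1 ≡ 1, so λ ≡ 1.
  x = λ² - 5 - 6 = 1 - 11 ≡ 3; y = λ·(5 - 3) - 7 ≡ 8. → (3, 8)
4P: (3, 8) + (6, 8). λ = (8 - 8)/(6 - 3) ≡ 0/3 mod 13. 3⁻¹ ≡ 9 (mod 13) since 3·9 = 27 ≡ 1, so λ ≡ 0.
  x = λ² - 3 - 6 = 0 - 9 ≡ 4; y = λ·(3 - 4) - 8 ≡ 5. → (4, 5)
5P: (4, 5) + (6, 8). λ = (8 - 5)/(6 - 4) ≡ 3/2 mod 13. 2⁻¹ ≡ 7 (mod 13) since 2·7 = 14 ≡ 1, so λ ≡ 8.
  x = λ² - 4 - 6 = 64 - 10 ≡ 2; y = λ·(4 - 2) - 5 ≡ 11. → (2, 11)
6P: (2, 11) + (6, 8). λ = (8 - 11)/(6 - 2) ≡ 10/4 mod 13. 4⁻¹ ≡ 10 (mod 13) since 4·10 = 40 ≡ 1, so λ ≡ 9.
  x = λ² - 2 - 6 = 81 - 8 ≡ 8; y = λ·(2 - 8) - 11 ≡ 0. → (8, 0)
7P: (8, 0) + (6, 8). λ = (8 - 0)/(6 - 8) ≡ 8/11 mod 13. 11⁻¹ ≡ 6 (mod 13), so λ ≡ 9.
  x = λ² - 8 - 6 = 81 - 14 ≡ 2; y = λ·(8 - 2) - 0 ≡ 2. → (2, 2)
8P: (2, 2) + (6, 8). λ = (8 - 2)/(6 - 2) ≡ 6/4 mod 13. 4⁻¹ ≡ 10 (mod 13) since 4·10 = 40 ≡ 1, so λ ≡ 8.
  x = λ² - 2 - 6 = 64 - 8 ≡ 4; y = λ·(2 - 4) - 2 ≡ 8. → (4, 8)
9P: (4, 8) + (6, 8). λ = (8 - 8)/(6 - 4) ≡ 0/2 mod 13. 2⁻¹ ≡ 7 (mod 13), so λ ≡ 0.
  x = λ² - 4 - 6 = 0 - 10 ≡ 3; y = λ·(4 - 3) - 8 ≡ 5. → (3, 5)
10P: (3, 5) + (6, 8). λ = (8 - 5)/(6 - 3) ≡ 3/3 mod 13. 3⁻¹ ≡ 9 (mod 13), so λ ≡ 1.
  x = λ² - 3 - 6 = 1 - 9 ≡ 5; y = λ·(3 - 5) - 5 ≡ 6. → (5, 6)
11P: (5, 6) + (6, 8). λ = (8 - 6)/(6 - 5) ≡ 2/1 mod 13. 1⁻¹ ≡ 1 (mod 13), so λ ≡ 2.
  x = λ² - 5 - 6 = 4 - 11 ≡ 6; y = λ·(5 - 6) - 6 ≡ 5. → (6, 5)
12P: (6, 5) + (6, 8): same x and y₁ ≡ -y₂, so the sum is O.
12P = O, so the order is 12.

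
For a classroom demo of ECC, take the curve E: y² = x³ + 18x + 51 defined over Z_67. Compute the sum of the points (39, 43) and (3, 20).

(48, 35)

(39, 43) + (3, 20). λ = (20 - 43)/(3 - 39) ≡ 44/31 mod 67. 31⁻¹ ≡ 13 (mod 67) since 31·13 = 403 ≡ 1, so λ ≡ 36.
  x = λ² - 39 - 3 = 1296 - 42 ≡ 48; y = λ·(39 - 48) - 43 ≡ 35. → (48, 35)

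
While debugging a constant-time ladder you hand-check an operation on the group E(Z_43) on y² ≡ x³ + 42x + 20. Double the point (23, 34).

(28, 10)

tangent at (23, 34): λ = (3·23² + 42)/(2·34) ≡ 38/25. 25⁻¹ ≡ 31 (mod 43), so λ ≡ 38·31 ≡ 17.
  x = λ² - 23 - 23 = 289 - 46 ≡ 28; y = λ·(23 - 28) - 34 ≡ 10. → (28, 10)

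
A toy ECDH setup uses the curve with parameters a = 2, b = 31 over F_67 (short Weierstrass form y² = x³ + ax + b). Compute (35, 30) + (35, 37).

O

The two points share x = 35 and their y-coordinates satisfy 30 + 37 ≡ 0 (mod 67), so they are inverses. Their sum is O.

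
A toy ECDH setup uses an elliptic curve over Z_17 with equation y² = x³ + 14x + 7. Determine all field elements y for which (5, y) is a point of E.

x³ + 14x + 7 = 202 ≡ 15 (mod 17).
Square roots of 15 mod 17: 7 and 10 (since 7² = 49 ≡ 15).

7, 10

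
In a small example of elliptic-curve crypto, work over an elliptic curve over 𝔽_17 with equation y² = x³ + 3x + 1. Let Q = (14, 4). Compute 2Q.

tangent at (14, 4): λ = (3·14² + 3)/(2·4) ≡ 13/8. 8⁻¹ ≡ 15 (mod 17) since 8·15 = 120 ≡ 1, so λ ≡ 13·15 ≡ 8.
  x = λ² - 14 - 14 = 64 - 28 ≡ 2; y = λ·(14 - 2) - 4 ≡ 7. → (2, 7)

(2, 7)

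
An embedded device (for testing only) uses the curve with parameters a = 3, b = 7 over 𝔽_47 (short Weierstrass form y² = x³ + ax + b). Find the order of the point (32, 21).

2P: tangent at (32, 21): λ = (3·32² + 3)/(2·21) ≡ 20/42. 42⁻¹ ≡ 28 (mod 47), so λ ≡ 20·28 ≡ 43.
  x = λ² - 32 - 32 = 1849 - 64 ≡ 46; y = λ·(32 - 46) - 21 ≡ 35. → (46, 35)
3P: (46, 35) + (32, 21). λ = (21 - 35)/(32 - 46) ≡ 33/33 mod 47. 33⁻¹ ≡ 10 (mod 47) since 33·10 = 330 ≡ 1, so λ ≡ 1.
  x = λ² - 46 - 32 = 1 - 78 ≡ 17; y = λ·(46 - 17) - 35 ≡ 41. → (17, 41)
4P: (17, 41) + (32, 21). λ = (21 - 41)/(32 - 17) ≡ 27/15 mod 47. 15⁻¹ ≡ 22 (mod 47), so λ ≡ 30.
  x = λ² - 17 - 32 = 900 - 49 ≡ 5; y = λ·(17 - 5) - 41 ≡ 37. → (5, 37)
5P: (5, 37) + (32, 21). λ = (21 - 37)/(32 - 5) ≡ 31/27 mod 47. 27⁻¹ ≡ 7 (mod 47) since 27·7 = 189 ≡ 1, so λ ≡ 29.
  x = λ² - 5 - 32 = 841 - 37 ≡ 5; y = λ·(5 - 5) - 37 ≡ 10. → (5, 10)
6P: (5, 10) + (32, 21). λ = (21 - 10)/(32 - 5) ≡ 11/27 mod 47. 27⁻¹ ≡ 7 (mod 47), so λ ≡ 30.
  x = λ² - 5 - 32 = 900 - 37 ≡ 17; y = λ·(5 - 17) - 10 ≡ 6. → (17, 6)
7P: (17, 6) + (32, 21). λ = (21 - 6)/(32 - 17) ≡ 15/15 mod 47. 15⁻¹ ≡ 22 (mod 47) since 15·22 = 330 ≡ 1, so λ ≡ 1.
  x = λ² - 17 - 32 = 1 - 49 ≡ 46; y = λ·(17 - 46) - 6 ≡ 12. → (46, 12)
8P: (46, 12) + (32, 21). λ = (21 - 12)/(32 - 46) ≡ 9/33 mod 47. 33⁻¹ ≡ 10 (mod 47) since 33·10 = 330 ≡ 1, so λ ≡ 43.
  x = λ² - 46 - 32 = 1849 - 78 ≡ 32; y = λ·(46 - 32) - 12 ≡ 26. → (32, 26)
9P: (32, 26) + (32, 21): same x and y₁ ≡ -y₂, so the sum is the point at infinity.
9P = the point at infinity, so the order is 9.

9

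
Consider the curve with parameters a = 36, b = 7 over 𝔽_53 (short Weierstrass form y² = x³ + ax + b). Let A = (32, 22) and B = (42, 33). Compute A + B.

(3, 47)

(32, 22) + (42, 33). λ = (33 - 22)/(42 - 32) ≡ 11/10 mod 53. 10⁻¹ ≡ 16 (mod 53) since 10·16 = 160 ≡ 1, so λ ≡ 17.
  x = λ² - 32 - 42 = 289 - 74 ≡ 3; y = λ·(32 - 3) - 22 ≡ 47. → (3, 47)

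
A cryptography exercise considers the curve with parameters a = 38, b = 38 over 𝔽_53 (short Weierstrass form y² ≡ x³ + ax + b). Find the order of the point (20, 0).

2

2P: (20, 0) + (20, 0): same x and y₁ ≡ -y₂, so the sum is the point at infinity.
2P = the point at infinity, so the order is 2.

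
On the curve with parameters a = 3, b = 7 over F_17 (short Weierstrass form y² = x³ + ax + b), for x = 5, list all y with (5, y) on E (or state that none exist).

x³ + 3x + 7 = 147 ≡ 11 (mod 17).
11 is a non-residue mod 17; no y exists.

none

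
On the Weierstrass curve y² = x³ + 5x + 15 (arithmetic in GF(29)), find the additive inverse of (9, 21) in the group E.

-(9, 21) = (9, -21 mod 29) = (9, 8).

(9, 8)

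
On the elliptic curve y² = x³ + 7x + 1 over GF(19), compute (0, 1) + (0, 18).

The two points share x = 0 and their y-coordinates satisfy 1 + 18 ≡ 0 (mod 19), so they are inverses. Their sum is 𝒪.

O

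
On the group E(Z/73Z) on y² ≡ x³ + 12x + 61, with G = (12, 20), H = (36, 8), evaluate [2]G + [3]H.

(49, 44)

First 2G:
Repeated addition: build up to 2G.
2G: tangent at (12, 20): λ = (3·12² + 12)/(2·20) ≡ 6/40. 40⁻¹ ≡ 42 (mod 73), so λ ≡ 6·42 ≡ 33.
  x = λ² - 12 - 12 = 1089 - 24 ≡ 43; y = λ·(12 - 43) - 20 ≡ 52. → (43, 52)
2G = (43, 52).
Next 3H:
Repeated addition: build up to 3H.
2H: tangent at (36, 8): λ = (3·36² + 12)/(2·8) ≡ 31/16. 16⁻¹ ≡ 32 (mod 73) since 16·32 = 512 ≡ 1, so λ ≡ 31·32 ≡ 43.
  x = λ² - 36 - 36 = 1849 - 72 ≡ 25; y = λ·(36 - 25) - 8 ≡ 27. → (25, 27)
3H: (25, 27) + (36, 8). λ = (8 - 27)/(36 - 25) ≡ 54/11 mod 73. 11⁻¹ ≡ 20 (mod 73), so λ ≡ 58.
  x = λ² - 25 - 36 = 3364 - 61 ≡ 18; y = λ·(25 - 18) - 27 ≡ 14. → (18, 14)
3H = (18, 14).
Finally 2G + 3H:
(43, 52) + (18, 14). λ = (14 - 52)/(18 - 43) ≡ 35/48 mod 73. 48⁻¹ ≡ 35 (mod 73), so λ ≡ 57.
  x = λ² - 43 - 18 = 3249 - 61 ≡ 49; y = λ·(43 - 49) - 52 ≡ 44. → (49, 44)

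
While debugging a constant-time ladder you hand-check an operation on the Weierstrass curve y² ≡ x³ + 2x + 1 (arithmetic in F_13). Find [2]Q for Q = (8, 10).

(1, 2)

tangent at (8, 10): λ = (3·8² + 2)/(2·10) ≡ 12/7. 7⁻¹ ≡ 2 (mod 13) since 7·2 = 14 ≡ 1, so λ ≡ 12·2 ≡ 11.
  x = λ² - 8 - 8 = 121 - 16 ≡ 1; y = λ·(8 - 1) - 10 ≡ 2. → (1, 2)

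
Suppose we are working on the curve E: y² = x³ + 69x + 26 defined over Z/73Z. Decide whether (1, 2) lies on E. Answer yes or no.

no

y² = 2² ≡ 4; x³ + 69x + 26 = 96 ≡ 23 (mod 73). 4 ≠ 23.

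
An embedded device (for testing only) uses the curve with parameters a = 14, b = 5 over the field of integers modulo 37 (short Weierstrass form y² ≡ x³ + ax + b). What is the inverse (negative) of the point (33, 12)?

(33, 25)

-(33, 12) = (33, -12 mod 37) = (33, 25).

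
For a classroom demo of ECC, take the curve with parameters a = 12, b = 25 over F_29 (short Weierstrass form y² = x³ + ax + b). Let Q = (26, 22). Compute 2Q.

tangent at (26, 22): λ = (3·26² + 12)/(2·22) ≡ 10/15. 15⁻¹ ≡ 2 (mod 29), so λ ≡ 10·2 ≡ 20.
  x = λ² - 26 - 26 = 400 - 52 ≡ 0; y = λ·(26 - 0) - 22 ≡ 5. → (0, 5)

(0, 5)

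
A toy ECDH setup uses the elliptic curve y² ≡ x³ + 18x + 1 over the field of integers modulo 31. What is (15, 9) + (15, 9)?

tangent at (15, 9): λ = (3·15² + 18)/(2·9) ≡ 11/18. 18⁻¹ ≡ 19 (mod 31) since 18·19 = 342 ≡ 1, so λ ≡ 11·19 ≡ 23.
  x = λ² - 15 - 15 = 529 - 30 ≡ 3; y = λ·(15 - 3) - 9 ≡ 19. → (3, 19)

(3, 19)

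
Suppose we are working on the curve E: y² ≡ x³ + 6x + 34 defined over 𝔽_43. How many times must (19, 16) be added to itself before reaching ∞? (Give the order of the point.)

2P: tangent at (19, 16): λ = (3·19² + 6)/(2·16) ≡ 14/32. 32⁻¹ ≡ 39 (mod 43), so λ ≡ 14·39 ≡ 30.
  x = λ² - 19 - 19 = 900 - 38 ≡ 2; y = λ·(19 - 2) - 16 ≡ 21. → (2, 21)
3P: (2, 21) + (19, 16). λ = (16 - 21)/(19 - 2) ≡ 38/17 mod 43. 17⁻¹ ≡ 38 (mod 43) since 17·38 = 646 ≡ 1, so λ ≡ 25.
  x = λ² - 2 - 19 = 625 - 21 ≡ 2; y = λ·(2 - 2) - 21 ≡ 22. → (2, 22)
4P: (2, 22) + (19, 16). λ = (16 - 22)/(19 - 2) ≡ 37/17 mod 43. 17⁻¹ ≡ 38 (mod 43) since 17·38 = 646 ≡ 1, so λ ≡ 30.
  x = λ² - 2 - 19 = 900 - 21 ≡ 19; y = λ·(2 - 19) - 22 ≡ 27. → (19, 27)
5P: (19, 27) + (19, 16): same x and y₁ ≡ -y₂, so the sum is ∞.
5P = ∞, so the order is 5.

5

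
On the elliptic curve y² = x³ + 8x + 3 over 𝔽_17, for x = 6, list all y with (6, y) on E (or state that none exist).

x³ + 8x + 3 = 267 ≡ 12 (mod 17).
12 is a non-residue mod 17; no y exists.

none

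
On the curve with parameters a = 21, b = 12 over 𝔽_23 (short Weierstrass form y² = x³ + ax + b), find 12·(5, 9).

Write Q = (5, 9).
Repeated addition: build up to 12Q.
2Q: tangent at (5, 9): λ = (3·5² + 21)/(2·9) ≡ 4/18. 18⁻¹ ≡ 9 (mod 23), so λ ≡ 4·9 ≡ 13.
  x = λ² - 5 - 5 = 169 - 10 ≡ 21; y = λ·(5 - 21) - 9 ≡ 13. → (21, 13)
3Q: (21, 13) + (5, 9). λ = (9 - 13)/(5 - 21) ≡ 19/7 mod 23. 7⁻¹ ≡ 10 (mod 23) since 7·10 = 70 ≡ 1, so λ ≡ 6.
  x = λ² - 21 - 5 = 36 - 26 ≡ 10; y = λ·(21 - 10) - 13 ≡ 7. → (10, 7)
4Q: (10, 7) + (5, 9). λ = (9 - 7)/(5 - 10) ≡ 2/18 mod 23. 18⁻¹ ≡ 9 (mod 23), so λ ≡ 18.
  x = λ² - 10 - 5 = 324 - 15 ≡ 10; y = λ·(10 - 10) - 7 ≡ 16. → (10, 16)
5Q: (10, 16) + (5, 9). λ = (9 - 16)/(5 - 10) ≡ 16/18 mod 23. 18⁻¹ ≡ 9 (mod 23), so λ ≡ 6.
  x = λ² - 10 - 5 = 36 - 15 ≡ 21; y = λ·(10 - 21) - 16 ≡ 10. → (21, 10)
6Q: (21, 10) + (5, 9). λ = (9 - 10)/(5 - 21) ≡ 22/7 mod 23. 7⁻¹ ≡ 10 (mod 23), so λ ≡ 13.
  x = λ² - 21 - 5 = 169 - 26 ≡ 5; y = λ·(21 - 5) - 10 ≡ 14. → (5, 14)
7Q: (5, 14) + (5, 9): same x and y₁ ≡ -y₂, so the sum is the point at infinity.
8Q: the point at infinity + (5, 9) = (5, 9) (identity).
9Q: tangent at (5, 9): λ = (3·5² + 21)/(2·9) ≡ 4/18. 18⁻¹ ≡ 9 (mod 23) since 18·9 = 162 ≡ 1, so λ ≡ 4·9 ≡ 13.
  x = λ² - 5 - 5 = 169 - 10 ≡ 21; y = λ·(5 - 21) - 9 ≡ 13. → (21, 13)
10Q: (21, 13) + (5, 9). λ = (9 - 13)/(5 - 21) ≡ 19/7 mod 23. 7⁻¹ ≡ 10 (mod 23) since 7·10 = 70 ≡ 1, so λ ≡ 6.
  x = λ² - 21 - 5 = 36 - 26 ≡ 10; y = λ·(21 - 10) - 13 ≡ 7. → (10, 7)
11Q: (10, 7) + (5, 9). λ = (9 - 7)/(5 - 10) ≡ 2/18 mod 23. 18⁻¹ ≡ 9 (mod 23) since 18·9 = 162 ≡ 1, so λ ≡ 18.
  x = λ² - 10 - 5 = 324 - 15 ≡ 10; y = λ·(10 - 10) - 7 ≡ 16. → (10, 16)
12Q: (10, 16) + (5, 9). λ = (9 - 16)/(5 - 10) ≡ 16/18 mod 23. 18⁻¹ ≡ 9 (mod 23), so λ ≡ 6.
  x = λ² - 10 - 5 = 36 - 15 ≡ 21; y = λ·(10 - 21) - 16 ≡ 10. → (21, 10)

(21, 10)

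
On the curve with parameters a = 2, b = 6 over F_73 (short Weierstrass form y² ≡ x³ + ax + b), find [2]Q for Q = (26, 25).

(40, 49)

tangent at (26, 25): λ = (3·26² + 2)/(2·25) ≡ 59/50. 50⁻¹ ≡ 19 (mod 73) since 50·19 = 950 ≡ 1, so λ ≡ 59·19 ≡ 26.
  x = λ² - 26 - 26 = 676 - 52 ≡ 40; y = λ·(26 - 40) - 25 ≡ 49. → (40, 49)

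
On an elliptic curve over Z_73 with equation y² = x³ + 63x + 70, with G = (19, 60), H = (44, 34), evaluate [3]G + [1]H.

First 3G:
Repeated addition: build up to 3G.
2G: tangent at (19, 60): λ = (3·19² + 63)/(2·60) ≡ 51/47. 47⁻¹ ≡ 14 (mod 73), so λ ≡ 51·14 ≡ 57.
  x = λ² - 19 - 19 = 3249 - 38 ≡ 72; y = λ·(19 - 72) - 60 ≡ 58. → (72, 58)
3G: (72, 58) + (19, 60). λ = (60 - 58)/(19 - 72) ≡ 2/20 mod 73. 20⁻¹ ≡ 11 (mod 73), so λ ≡ 22.
  x = λ² - 72 - 19 = 484 - 91 ≡ 28; y = λ·(72 - 28) - 58 ≡ 34. → (28, 34)
3G = (28, 34).
Finally 3G + H:
(28, 34) + (44, 34). λ = (34 - 34)/(44 - 28) ≡ 0/16 mod 73. 16⁻¹ ≡ 32 (mod 73), so λ ≡ 0.
  x = λ² - 28 - 44 = 0 - 72 ≡ 1; y = λ·(28 - 1) - 34 ≡ 39. → (1, 39)

(1, 39)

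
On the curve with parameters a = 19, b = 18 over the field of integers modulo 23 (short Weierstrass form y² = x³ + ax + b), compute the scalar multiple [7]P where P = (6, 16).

(2, 15)

Repeated addition: build up to 7P.
2P: tangent at (6, 16): λ = (3·6² + 19)/(2·16) ≡ 12/9. 9⁻¹ ≡ 18 (mod 23) since 9·18 = 162 ≡ 1, so λ ≡ 12·18 ≡ 9.
  x = λ² - 6 - 6 = 81 - 12 ≡ 0; y = λ·(6 - 0) - 16 ≡ 15. → (0, 15)
3P: (0, 15) + (6, 16). λ = (16 - 15)/(6 - 0) ≡ 1/6 mod 23. 6⁻¹ ≡ 4 (mod 23) since 6·4 = 24 ≡ 1, so λ ≡ 4.
  x = λ² - 0 - 6 = 16 - 6 ≡ 10; y = λ·(0 - 10) - 15 ≡ 14. → (10, 14)
4P: (10, 14) + (6, 16). λ = (16 - 14)/(6 - 10) ≡ 2/19 mod 23. 19⁻¹ ≡ 17 (mod 23) since 19·17 = 323 ≡ 1, so λ ≡ 11.
  x = λ² - 10 - 6 = 121 - 16 ≡ 13; y = λ·(10 - 13) - 14 ≡ 22. → (13, 22)
5P: (13, 22) + (6, 16). λ = (16 - 22)/(6 - 13) ≡ 17/16 mod 23. 16⁻¹ ≡ 13 (mod 23) since 16·13 = 208 ≡ 1, so λ ≡ 14.
  x = λ² - 13 - 6 = 196 - 19 ≡ 16; y = λ·(13 - 16) - 22 ≡ 5. → (16, 5)
6P: (16, 5) + (6, 16). λ = (16 - 5)/(6 - 16) ≡ 11/13 mod 23. 13⁻¹ ≡ 16 (mod 23) since 13·16 = 208 ≡ 1, so λ ≡ 15.
  x = λ² - 16 - 6 = 225 - 22 ≡ 19; y = λ·(16 - 19) - 5 ≡ 19. → (19, 19)
7P: (19, 19) + (6, 16). λ = (16 - 19)/(6 - 19) ≡ 20/10 mod 23. 10⁻¹ ≡ 7 (mod 23), so λ ≡ 2.
  x = λ² - 19 - 6 = 4 - 25 ≡ 2; y = λ·(19 - 2) - 19 ≡ 15. → (2, 15)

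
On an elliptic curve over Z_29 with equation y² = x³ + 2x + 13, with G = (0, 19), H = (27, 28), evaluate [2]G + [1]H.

First 2G:
Repeated addition: build up to 2G.
2G: tangent at (0, 19): λ = (3·0² + 2)/(2·19) ≡ 2/9. 9⁻¹ ≡ 13 (mod 29) since 9·13 = 117 ≡ 1, so λ ≡ 2·13 ≡ 26.
  x = λ² - 0 - 0 = 676 - 0 ≡ 9; y = λ·(0 - 9) - 19 ≡ 8. → (9, 8)
2G = (9, 8).
Finally 2G + H:
(9, 8) + (27, 28). λ = (28 - 8)/(27 - 9) ≡ 20/18 mod 29. 18⁻¹ ≡ 21 (mod 29) since 18·21 = 378 ≡ 1, so λ ≡ 14.
  x = λ² - 9 - 27 = 196 - 36 ≡ 15; y = λ·(9 - 15) - 8 ≡ 24. → (15, 24)

(15, 24)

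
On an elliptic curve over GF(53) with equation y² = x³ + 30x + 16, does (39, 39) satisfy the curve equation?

y² = 39² ≡ 37; x³ + 30x + 16 = 60505 ≡ 32 (mod 53). 37 ≠ 32.

no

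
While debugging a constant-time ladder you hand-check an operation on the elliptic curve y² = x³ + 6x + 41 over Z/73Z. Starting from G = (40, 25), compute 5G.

Repeated addition: build up to 5G.
2G: tangent at (40, 25): λ = (3·40² + 6)/(2·25) ≡ 61/50. 50⁻¹ ≡ 19 (mod 73), so λ ≡ 61·19 ≡ 64.
  x = λ² - 40 - 40 = 4096 - 80 ≡ 1; y = λ·(40 - 1) - 25 ≡ 62. → (1, 62)
3G: (1, 62) + (40, 25). λ = (25 - 62)/(40 - 1) ≡ 36/39 mod 73. 39⁻¹ ≡ 15 (mod 73), so λ ≡ 29.
  x = λ² - 1 - 40 = 841 - 41 ≡ 70; y = λ·(1 - 70) - 62 ≡ 54. → (70, 54)
4G: (70, 54) + (40, 25). λ = (25 - 54)/(40 - 70) ≡ 44/43 mod 73. 43⁻¹ ≡ 17 (mod 73), so λ ≡ 18.
  x = λ² - 70 - 40 = 324 - 110 ≡ 68; y = λ·(70 - 68) - 54 ≡ 55. → (68, 55)
5G: (68, 55) + (40, 25). λ = (25 - 55)/(40 - 68) ≡ 43/45 mod 73. 45⁻¹ ≡ 13 (mod 73) since 45·13 = 585 ≡ 1, so λ ≡ 48.
  x = λ² - 68 - 40 = 2304 - 108 ≡ 6; y = λ·(68 - 6) - 55 ≡ 1. → (6, 1)

(6, 1)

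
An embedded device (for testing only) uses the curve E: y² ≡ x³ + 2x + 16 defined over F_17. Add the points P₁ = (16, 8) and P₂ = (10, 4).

(16, 9)

(16, 8) + (10, 4). λ = (4 - 8)/(10 - 16) ≡ 13/11 mod 17. 11⁻¹ ≡ 14 (mod 17) since 11·14 = 154 ≡ 1, so λ ≡ 12.
  x = λ² - 16 - 10 = 144 - 26 ≡ 16; y = λ·(16 - 16) - 8 ≡ 9. → (16, 9)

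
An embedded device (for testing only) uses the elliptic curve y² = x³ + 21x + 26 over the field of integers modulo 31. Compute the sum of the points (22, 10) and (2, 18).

(22, 10) + (2, 18). λ = (18 - 10)/(2 - 22) ≡ 8/11 mod 31. 11⁻¹ ≡ 17 (mod 31) since 11·17 = 187 ≡ 1, so λ ≡ 12.
  x = λ² - 22 - 2 = 144 - 24 ≡ 27; y = λ·(22 - 27) - 10 ≡ 23. → (27, 23)

(27, 23)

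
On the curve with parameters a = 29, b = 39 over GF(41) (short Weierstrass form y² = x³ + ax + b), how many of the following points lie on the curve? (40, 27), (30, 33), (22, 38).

1

(40, 27): 27² ≡ 32, rhs ≡ 9 → off.
(30, 33): 33² ≡ 23, rhs ≡ 29 → off.
(22, 38): 38² ≡ 9, rhs ≡ 9 → on.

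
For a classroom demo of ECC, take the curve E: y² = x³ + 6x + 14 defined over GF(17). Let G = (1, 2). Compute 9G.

(1, 2)

Repeated addition: build up to 9G.
2G: tangent at (1, 2): λ = (3·1² + 6)/(2·2) ≡ 9/4. 4⁻¹ ≡ 13 (mod 17) since 4·13 = 52 ≡ 1, so λ ≡ 9·13 ≡ 15.
  x = λ² - 1 - 1 = 225 - 2 ≡ 2; y = λ·(1 - 2) - 2 ≡ 0. → (2, 0)
3G: (2, 0) + (1, 2). λ = (2 - 0)/(1 - 2) ≡ 2/16 mod 17. 16⁻¹ ≡ 16 (mod 17) since 16·16 = 256 ≡ 1, so λ ≡ 15.
  x = λ² - 2 - 1 = 225 - 3 ≡ 1; y = λ·(2 - 1) - 0 ≡ 15. → (1, 15)
4G: (1, 15) + (1, 2): same x and y₁ ≡ -y₂, so the sum is ∞.
5G: ∞ + (1, 2) = (1, 2) (identity).
6G: tangent at (1, 2): λ = (3·1² + 6)/(2·2) ≡ 9/4. 4⁻¹ ≡ 13 (mod 17) since 4·13 = 52 ≡ 1, so λ ≡ 9·13 ≡ 15.
  x = λ² - 1 - 1 = 225 - 2 ≡ 2; y = λ·(1 - 2) - 2 ≡ 0. → (2, 0)
7G: (2, 0) + (1, 2). λ = (2 - 0)/(1 - 2) ≡ 2/16 mod 17. 16⁻¹ ≡ 16 (mod 17), so λ ≡ 15.
  x = λ² - 2 - 1 = 225 - 3 ≡ 1; y = λ·(2 - 1) - 0 ≡ 15. → (1, 15)
8G: (1, 15) + (1, 2): same x and y₁ ≡ -y₂, so the sum is ∞.
9G: ∞ + (1, 2) = (1, 2) (identity).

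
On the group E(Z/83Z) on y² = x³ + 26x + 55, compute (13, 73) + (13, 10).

The two points share x = 13 and their y-coordinates satisfy 73 + 10 ≡ 0 (mod 83), so they are inverses. Their sum is ∞.

O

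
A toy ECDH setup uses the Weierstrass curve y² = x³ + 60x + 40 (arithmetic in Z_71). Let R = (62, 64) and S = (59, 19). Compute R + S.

(62, 64) + (59, 19). λ = (19 - 64)/(59 - 62) ≡ 26/68 mod 71. 68⁻¹ ≡ 47 (mod 71), so λ ≡ 15.
  x = λ² - 62 - 59 = 225 - 121 ≡ 33; y = λ·(62 - 33) - 64 ≡ 16. → (33, 16)

(33, 16)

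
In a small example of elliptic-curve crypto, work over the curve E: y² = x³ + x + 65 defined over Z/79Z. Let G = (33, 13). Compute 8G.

Repeated addition: build up to 8G.
2G: tangent at (33, 13): λ = (3·33² + 1)/(2·13) ≡ 29/26. 26⁻¹ ≡ 76 (mod 79), so λ ≡ 29·76 ≡ 71.
  x = λ² - 33 - 33 = 5041 - 66 ≡ 77; y = λ·(33 - 77) - 13 ≡ 23. → (77, 23)
3G: (77, 23) + (33, 13). λ = (13 - 23)/(33 - 77) ≡ 69/35 mod 79. 35⁻¹ ≡ 70 (mod 79), so λ ≡ 11.
  x = λ² - 77 - 33 = 121 - 110 ≡ 11; y = λ·(77 - 11) - 23 ≡ 71. → (11, 71)
4G: (11, 71) + (33, 13). λ = (13 - 71)/(33 - 11) ≡ 21/22 mod 79. 22⁻¹ ≡ 18 (mod 79), so λ ≡ 62.
  x = λ² - 11 - 33 = 3844 - 44 ≡ 8; y = λ·(11 - 8) - 71 ≡ 36. → (8, 36)
5G: (8, 36) + (33, 13). λ = (13 - 36)/(33 - 8) ≡ 56/25 mod 79. 25⁻¹ ≡ 19 (mod 79) since 25·19 = 475 ≡ 1, so λ ≡ 37.
  x = λ² - 8 - 33 = 1369 - 41 ≡ 64; y = λ·(8 - 64) - 36 ≡ 25. → (64, 25)
6G: (64, 25) + (33, 13). λ = (13 - 25)/(33 - 64) ≡ 67/48 mod 79. 48⁻¹ ≡ 28 (mod 79), so λ ≡ 59.
  x = λ² - 64 - 33 = 3481 - 97 ≡ 66; y = λ·(64 - 66) - 25 ≡ 15. → (66, 15)
7G: (66, 15) + (33, 13). λ = (13 - 15)/(33 - 66) ≡ 77/46 mod 79. 46⁻¹ ≡ 67 (mod 79) since 46·67 = 3082 ≡ 1, so λ ≡ 24.
  x = λ² - 66 - 33 = 576 - 99 ≡ 3; y = λ·(66 - 3) - 15 ≡ 75. → (3, 75)
8G: (3, 75) + (33, 13). λ = (13 - 75)/(33 - 3) ≡ 17/30 mod 79. 30⁻¹ ≡ 29 (mod 79), so λ ≡ 19.
  x = λ² - 3 - 33 = 361 - 36 ≡ 9; y = λ·(3 - 9) - 75 ≡ 48. → (9, 48)

(9, 48)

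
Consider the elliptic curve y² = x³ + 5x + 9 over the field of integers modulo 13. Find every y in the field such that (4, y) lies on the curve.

x³ + 5x + 9 = 93 ≡ 2 (mod 13).
2 is a non-residue mod 13; no y exists.

none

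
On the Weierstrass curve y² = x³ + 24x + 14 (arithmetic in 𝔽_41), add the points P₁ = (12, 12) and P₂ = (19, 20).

(12, 12) + (19, 20). λ = (20 - 12)/(19 - 12) ≡ 8/7 mod 41. 7⁻¹ ≡ 6 (mod 41) since 7·6 = 42 ≡ 1, so λ ≡ 7.
  x = λ² - 12 - 19 = 49 - 31 ≡ 18; y = λ·(12 - 18) - 12 ≡ 28. → (18, 28)

(18, 28)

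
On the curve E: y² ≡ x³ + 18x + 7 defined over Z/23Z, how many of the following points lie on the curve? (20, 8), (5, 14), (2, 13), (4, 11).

(20, 8): 8² ≡ 18, rhs ≡ 18 → on.
(5, 14): 14² ≡ 12, rhs ≡ 15 → off.
(2, 13): 13² ≡ 8, rhs ≡ 5 → off.
(4, 11): 11² ≡ 6, rhs ≡ 5 → off.

1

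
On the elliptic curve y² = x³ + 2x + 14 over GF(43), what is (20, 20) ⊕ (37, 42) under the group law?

(3, 2)

(20, 20) + (37, 42). λ = (42 - 20)/(37 - 20) ≡ 22/17 mod 43. 17⁻¹ ≡ 38 (mod 43) since 17·38 = 646 ≡ 1, so λ ≡ 19.
  x = λ² - 20 - 37 = 361 - 57 ≡ 3; y = λ·(20 - 3) - 20 ≡ 2. → (3, 2)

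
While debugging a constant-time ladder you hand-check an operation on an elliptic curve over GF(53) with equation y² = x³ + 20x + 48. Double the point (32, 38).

(36, 28)

tangent at (32, 38): λ = (3·32² + 20)/(2·38) ≡ 18/23. 23⁻¹ ≡ 30 (mod 53), so λ ≡ 18·30 ≡ 10.
  x = λ² - 32 - 32 = 100 - 64 ≡ 36; y = λ·(32 - 36) - 38 ≡ 28. → (36, 28)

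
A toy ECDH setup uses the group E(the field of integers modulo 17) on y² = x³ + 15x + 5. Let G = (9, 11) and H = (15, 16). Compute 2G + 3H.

First 2G:
Repeated addition: build up to 2G.
2G: tangent at (9, 11): λ = (3·9² + 15)/(2·11) ≡ 3/5. 5⁻¹ ≡ 7 (mod 17), so λ ≡ 3·7 ≡ 4.
  x = λ² - 9 - 9 = 16 - 18 ≡ 15; y = λ·(9 - 15) - 11 ≡ 16. → (15, 16)
2G = (15, 16).
Next 3H:
Repeated addition: build up to 3H.
2H: tangent at (15, 16): λ = (3·15² + 15)/(2·16) ≡ 10/15. 15⁻¹ ≡ 8 (mod 17) since 15·8 = 120 ≡ 1, so λ ≡ 10·8 ≡ 12.
  x = λ² - 15 - 15 = 144 - 30 ≡ 12; y = λ·(15 - 12) - 16 ≡ 3. → (12, 3)
3H: (12, 3) + (15, 16). λ = (16 - 3)/(15 - 12) ≡ 13/3 mod 17. 3⁻¹ ≡ 6 (mod 17), so λ ≡ 10.
  x = λ² - 12 - 15 = 100 - 27 ≡ 5; y = λ·(12 - 5) - 3 ≡ 16. → (5, 16)
3H = (5, 16).
Finally 2G + 3H:
(15, 16) + (5, 16). λ = (16 - 16)/(5 - 15) ≡ 0/7 mod 17. 7⁻¹ ≡ 5 (mod 17), so λ ≡ 0.
  x = λ² - 15 - 5 = 0 - 20 ≡ 14; y = λ·(15 - 14) - 16 ≡ 1. → (14, 1)

(14, 1)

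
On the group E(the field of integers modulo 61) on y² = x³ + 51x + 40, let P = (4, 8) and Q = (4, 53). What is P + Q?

The two points share x = 4 and their y-coordinates satisfy 8 + 53 ≡ 0 (mod 61), so they are inverses. Their sum is O.

O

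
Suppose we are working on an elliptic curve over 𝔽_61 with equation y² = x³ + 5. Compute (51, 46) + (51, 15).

The two points share x = 51 and their y-coordinates satisfy 46 + 15 ≡ 0 (mod 61), so they are inverses. Their sum is 𝒪.

O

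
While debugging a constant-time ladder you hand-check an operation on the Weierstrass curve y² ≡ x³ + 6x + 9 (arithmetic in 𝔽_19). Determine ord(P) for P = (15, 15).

9

2P: tangent at (15, 15): λ = (3·15² + 6)/(2·15) ≡ 16/11. 11⁻¹ ≡ 7 (mod 19), so λ ≡ 16·7 ≡ 17.
  x = λ² - 15 - 15 = 289 - 30 ≡ 12; y = λ·(15 - 12) - 15 ≡ 17. → (12, 17)
3P: (12, 17) + (15, 15). λ = (15 - 17)/(15 - 12) ≡ 17/3 mod 19. 3⁻¹ ≡ 13 (mod 19), so λ ≡ 12.
  x = λ² - 12 - 15 = 144 - 27 ≡ 3; y = λ·(12 - 3) - 17 ≡ 15. → (3, 15)
4P: (3, 15) + (15, 15). λ = (15 - 15)/(15 - 3) ≡ 0/12 mod 19. 12⁻¹ ≡ 8 (mod 19) since 12·8 = 96 ≡ 1, so λ ≡ 0.
  x = λ² - 3 - 15 = 0 - 18 ≡ 1; y = λ·(3 - 1) - 15 ≡ 4. → (1, 4)
5P: (1, 4) + (15, 15). λ = (15 - 4)/(15 - 1) ≡ 11/14 mod 19. 14⁻¹ ≡ 15 (mod 19), so λ ≡ 13.
  x = λ² - 1 - 15 = 169 - 16 ≡ 1; y = λ·(1 - 1) - 4 ≡ 15. → (1, 15)
6P: (1, 15) + (15, 15). λ = (15 - 15)/(15 - 1) ≡ 0/14 mod 19. 14⁻¹ ≡ 15 (mod 19), so λ ≡ 0.
  x = λ² - 1 - 15 = 0 - 16 ≡ 3; y = λ·(1 - 3) - 15 ≡ 4. → (3, 4)
7P: (3, 4) + (15, 15). λ = (15 - 4)/(15 - 3) ≡ 11/12 mod 19. 12⁻¹ ≡ 8 (mod 19), so λ ≡ 12.
  x = λ² - 3 - 15 = 144 - 18 ≡ 12; y = λ·(3 - 12) - 4 ≡ 2. → (12, 2)
8P: (12, 2) + (15, 15). λ = (15 - 2)/(15 - 12) ≡ 13/3 mod 19. 3⁻¹ ≡ 13 (mod 19), so λ ≡ 17.
  x = λ² - 12 - 15 = 289 - 27 ≡ 15; y = λ·(12 - 15) - 2 ≡ 4. → (15, 4)
9P: (15, 4) + (15, 15): same x and y₁ ≡ -y₂, so the sum is O.
9P = O, so the order is 9.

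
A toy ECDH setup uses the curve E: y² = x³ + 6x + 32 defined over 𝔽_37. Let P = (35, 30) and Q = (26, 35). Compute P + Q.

(35, 30) + (26, 35). λ = (35 - 30)/(26 - 35) ≡ 5/28 mod 37. 28⁻¹ ≡ 4 (mod 37) since 28·4 = 112 ≡ 1, so λ ≡ 20.
  x = λ² - 35 - 26 = 400 - 61 ≡ 6; y = λ·(35 - 6) - 30 ≡ 32. → (6, 32)

(6, 32)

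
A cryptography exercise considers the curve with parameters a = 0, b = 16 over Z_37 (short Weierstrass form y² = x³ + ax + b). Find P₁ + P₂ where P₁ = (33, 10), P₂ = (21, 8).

(33, 10) + (21, 8). λ = (8 - 10)/(21 - 33) ≡ 35/25 mod 37. 25⁻¹ ≡ 3 (mod 37), so λ ≡ 31.
  x = λ² - 33 - 21 = 961 - 54 ≡ 19; y = λ·(33 - 19) - 10 ≡ 17. → (19, 17)

(19, 17)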